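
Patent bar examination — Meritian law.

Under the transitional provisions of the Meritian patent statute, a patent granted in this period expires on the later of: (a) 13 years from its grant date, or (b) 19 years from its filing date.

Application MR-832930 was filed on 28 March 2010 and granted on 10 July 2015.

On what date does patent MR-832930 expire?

(a) grant + 13 years → 10 July 2028.
(b) filing + 19 years → 28 March 2029.
Later of the two: 28 March 2029.

2029-03-28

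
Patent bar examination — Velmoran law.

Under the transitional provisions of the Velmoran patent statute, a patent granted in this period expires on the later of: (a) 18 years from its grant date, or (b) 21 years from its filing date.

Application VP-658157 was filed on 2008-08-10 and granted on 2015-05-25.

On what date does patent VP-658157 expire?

May 25, 2033

(a) grant + 18 years → 25 May 2033.
(b) filing + 21 years → 10 August 2029.
Later of the two: 25 May 2033.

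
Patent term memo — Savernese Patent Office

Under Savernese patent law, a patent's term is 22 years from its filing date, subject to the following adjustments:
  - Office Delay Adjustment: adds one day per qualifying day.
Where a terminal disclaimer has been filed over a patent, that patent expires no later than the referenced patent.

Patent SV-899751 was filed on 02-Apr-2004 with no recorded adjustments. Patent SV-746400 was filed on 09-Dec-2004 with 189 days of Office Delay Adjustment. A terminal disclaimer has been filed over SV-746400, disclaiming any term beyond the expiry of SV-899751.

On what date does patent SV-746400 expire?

Natural term of SV-746400:
  Base: filing + 22 years → 9 December 2026.
  Office Delay Adjustment: +189 days → 16 June 2027.
Expiry of referenced patent SV-899751:
  Base: filing + 22 years → 2 April 2026.
Terminal disclaimer: SV-746400 expires on the earlier of 16 June 2027 and 2 April 2026.

2026-04-02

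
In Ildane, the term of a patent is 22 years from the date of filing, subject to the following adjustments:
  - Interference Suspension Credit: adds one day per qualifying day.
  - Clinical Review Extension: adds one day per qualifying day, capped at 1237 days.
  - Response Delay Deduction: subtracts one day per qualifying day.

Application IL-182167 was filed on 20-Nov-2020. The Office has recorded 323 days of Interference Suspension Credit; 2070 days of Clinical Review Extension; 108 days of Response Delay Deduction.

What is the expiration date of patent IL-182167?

Base term: filing date + 22 years → 20 November 2042.
Interference Suspension Credit: +323 days → 9 October 2043.
Clinical Review Extension: 2070 days claimed exceeds the 1237-day cap, so +1237 days → 27 February 2047.
Response Delay Deduction: −108 days → 11 November 2046.

November 11, 2046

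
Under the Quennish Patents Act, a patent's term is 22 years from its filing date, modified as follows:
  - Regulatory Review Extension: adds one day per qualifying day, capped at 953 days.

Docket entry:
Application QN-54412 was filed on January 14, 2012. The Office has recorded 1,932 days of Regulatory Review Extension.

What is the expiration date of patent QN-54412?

Base term: filing date + 22 years → 14 January 2034.
Regulatory Review Extension: 1932 days claimed exceeds the 953-day cap, so +953 days → 24 August 2036.

August 24, 2036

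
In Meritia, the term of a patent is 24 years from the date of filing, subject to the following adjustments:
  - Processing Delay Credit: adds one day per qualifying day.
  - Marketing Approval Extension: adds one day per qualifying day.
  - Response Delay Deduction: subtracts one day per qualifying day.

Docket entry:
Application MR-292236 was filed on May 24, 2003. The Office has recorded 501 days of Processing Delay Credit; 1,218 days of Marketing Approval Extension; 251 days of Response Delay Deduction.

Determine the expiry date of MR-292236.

2031-05-31

Base term: filing date + 24 years → 24 May 2027.
Processing Delay Credit: +501 days → 6 October 2028.
Marketing Approval Extension: +1218 days → 6 February 2032.
Response Delay Deduction: −251 days → 31 May 2031.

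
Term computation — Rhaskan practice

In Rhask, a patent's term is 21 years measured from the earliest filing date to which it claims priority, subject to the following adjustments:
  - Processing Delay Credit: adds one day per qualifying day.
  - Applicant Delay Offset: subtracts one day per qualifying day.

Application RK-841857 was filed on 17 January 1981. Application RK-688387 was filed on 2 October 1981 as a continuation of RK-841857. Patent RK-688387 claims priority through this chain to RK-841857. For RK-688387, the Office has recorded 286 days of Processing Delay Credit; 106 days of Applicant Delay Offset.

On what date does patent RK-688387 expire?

Earliest priority filing: 17 January 1981.
Base term: 17 January 1981 + 21 years → 17 January 2002.
Processing Delay Credit: +286 days → 30 October 2002.
Applicant Delay Offset: −106 days → 16 July 2002.

2002-07-16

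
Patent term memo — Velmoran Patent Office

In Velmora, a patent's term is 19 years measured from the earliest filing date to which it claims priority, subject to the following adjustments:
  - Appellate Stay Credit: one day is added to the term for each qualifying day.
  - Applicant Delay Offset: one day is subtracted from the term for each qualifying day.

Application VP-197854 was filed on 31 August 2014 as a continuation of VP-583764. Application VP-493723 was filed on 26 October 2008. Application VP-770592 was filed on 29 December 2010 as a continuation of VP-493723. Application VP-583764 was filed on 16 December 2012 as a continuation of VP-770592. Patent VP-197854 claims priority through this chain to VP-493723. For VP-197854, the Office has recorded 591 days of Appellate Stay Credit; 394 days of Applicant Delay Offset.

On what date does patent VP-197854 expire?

Earliest priority filing: 26 October 2008.
Base term: 26 October 2008 + 19 years → 26 October 2027.
Appellate Stay Credit: +591 days → 8 June 2029.
Applicant Delay Offset: −394 days → 10 May 2028.

May 10, 2028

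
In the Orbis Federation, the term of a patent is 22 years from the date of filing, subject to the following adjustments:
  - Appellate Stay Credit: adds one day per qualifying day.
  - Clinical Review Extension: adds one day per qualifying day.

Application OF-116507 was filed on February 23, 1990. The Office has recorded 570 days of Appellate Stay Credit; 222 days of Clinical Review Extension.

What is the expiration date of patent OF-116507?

Base term: filing date + 22 years → 23 February 2012.
Appellate Stay Credit: +570 days → 15 September 2013.
Clinical Review Extension: +222 days → 25 April 2014.

April 25, 2014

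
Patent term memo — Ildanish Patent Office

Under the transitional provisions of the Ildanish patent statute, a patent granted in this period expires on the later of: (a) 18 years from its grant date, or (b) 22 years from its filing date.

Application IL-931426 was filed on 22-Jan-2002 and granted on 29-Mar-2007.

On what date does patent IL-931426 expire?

(a) grant + 18 years → 29 March 2025.
(b) filing + 22 years → 22 January 2024.
Later of the two: 29 March 2025.

March 29, 2025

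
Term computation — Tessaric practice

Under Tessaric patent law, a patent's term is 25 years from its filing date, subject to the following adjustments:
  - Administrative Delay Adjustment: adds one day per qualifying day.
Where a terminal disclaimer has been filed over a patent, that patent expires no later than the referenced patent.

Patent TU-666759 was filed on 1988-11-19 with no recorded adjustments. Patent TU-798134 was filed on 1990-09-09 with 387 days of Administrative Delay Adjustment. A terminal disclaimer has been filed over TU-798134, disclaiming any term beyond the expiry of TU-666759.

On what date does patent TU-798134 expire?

Natural term of TU-798134:
  Base: filing + 25 years → 9 September 2015.
  Administrative Delay Adjustment: +387 days → 30 September 2016.
Expiry of referenced patent TU-666759:
  Base: filing + 25 years → 19 November 2013.
Terminal disclaimer: TU-798134 expires on the earlier of 30 September 2016 and 19 November 2013.

November 19, 2013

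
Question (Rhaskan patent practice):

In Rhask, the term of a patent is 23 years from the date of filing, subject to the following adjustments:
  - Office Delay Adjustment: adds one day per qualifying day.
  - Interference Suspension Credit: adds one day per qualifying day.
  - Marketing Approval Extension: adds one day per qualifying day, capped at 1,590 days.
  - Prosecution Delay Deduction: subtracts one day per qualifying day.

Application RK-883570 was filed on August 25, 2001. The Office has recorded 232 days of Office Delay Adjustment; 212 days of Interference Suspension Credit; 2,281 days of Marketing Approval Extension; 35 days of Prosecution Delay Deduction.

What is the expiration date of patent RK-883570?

Base term: filing date + 23 years → 25 August 2024.
Office Delay Adjustment: +232 days → 14 April 2025.
Interference Suspension Credit: +212 days → 12 November 2025.
Marketing Approval Extension: 2281 days claimed exceeds the 1590-day cap, so +1590 days → 21 March 2030.
Prosecution Delay Deduction: −35 days → 14 February 2030.

February 14, 2030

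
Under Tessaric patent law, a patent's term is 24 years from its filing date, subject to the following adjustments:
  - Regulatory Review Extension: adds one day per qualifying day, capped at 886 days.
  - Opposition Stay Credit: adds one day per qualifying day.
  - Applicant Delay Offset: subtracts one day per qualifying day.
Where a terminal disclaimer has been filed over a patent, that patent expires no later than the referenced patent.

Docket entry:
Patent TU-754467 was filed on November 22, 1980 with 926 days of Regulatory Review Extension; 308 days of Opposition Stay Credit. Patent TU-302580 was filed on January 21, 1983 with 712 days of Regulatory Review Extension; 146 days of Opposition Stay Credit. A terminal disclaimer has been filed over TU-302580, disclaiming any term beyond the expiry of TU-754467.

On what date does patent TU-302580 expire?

February 29, 2008

Natural term of TU-302580:
  Base: filing + 24 years → 21 January 2007.
  Regulatory Review Extension: 712 days (within the 886-day cap) → +712 days → 2 January 2009.
  Opposition Stay Credit: +146 days → 28 May 2009.
Expiry of referenced patent TU-754467:
  Base: filing + 24 years → 22 November 2004.
  Regulatory Review Extension: 926 days claimed exceeds the 886-day cap, so +886 days → 27 April 2007.
  Opposition Stay Credit: +308 days → 29 February 2008.
Terminal disclaimer: TU-302580 expires on the earlier of 28 May 2009 and 29 February 2008.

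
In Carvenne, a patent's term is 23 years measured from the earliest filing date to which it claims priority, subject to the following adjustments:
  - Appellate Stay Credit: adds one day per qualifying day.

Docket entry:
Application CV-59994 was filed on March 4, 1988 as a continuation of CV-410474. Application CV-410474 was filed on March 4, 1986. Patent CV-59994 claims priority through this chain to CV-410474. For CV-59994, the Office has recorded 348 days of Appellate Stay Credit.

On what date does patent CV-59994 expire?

February 15, 2010

Earliest priority filing: 4 March 1986.
Base term: 4 March 1986 + 23 years → 4 March 2009.
Appellate Stay Credit: +348 days → 15 February 2010.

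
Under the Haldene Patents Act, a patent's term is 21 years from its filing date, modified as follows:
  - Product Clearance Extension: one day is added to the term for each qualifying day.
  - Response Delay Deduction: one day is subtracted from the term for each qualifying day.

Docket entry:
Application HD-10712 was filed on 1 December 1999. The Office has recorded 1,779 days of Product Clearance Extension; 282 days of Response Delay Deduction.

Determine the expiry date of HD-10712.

January 6, 2025

Base term: filing date + 21 years → 1 December 2020.
Product Clearance Extension: +1779 days → 15 October 2025.
Response Delay Deduction: −282 days → 6 January 2025.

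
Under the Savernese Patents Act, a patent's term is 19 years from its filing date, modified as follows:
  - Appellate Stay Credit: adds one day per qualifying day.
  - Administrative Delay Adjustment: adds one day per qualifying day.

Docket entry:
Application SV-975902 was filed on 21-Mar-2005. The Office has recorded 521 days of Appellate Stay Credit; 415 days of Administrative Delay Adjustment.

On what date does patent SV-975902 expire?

2026-10-13

Base term: filing date + 19 years → 21 March 2024.
Appellate Stay Credit: +521 days → 24 August 2025.
Administrative Delay Adjustment: +415 days → 13 October 2026.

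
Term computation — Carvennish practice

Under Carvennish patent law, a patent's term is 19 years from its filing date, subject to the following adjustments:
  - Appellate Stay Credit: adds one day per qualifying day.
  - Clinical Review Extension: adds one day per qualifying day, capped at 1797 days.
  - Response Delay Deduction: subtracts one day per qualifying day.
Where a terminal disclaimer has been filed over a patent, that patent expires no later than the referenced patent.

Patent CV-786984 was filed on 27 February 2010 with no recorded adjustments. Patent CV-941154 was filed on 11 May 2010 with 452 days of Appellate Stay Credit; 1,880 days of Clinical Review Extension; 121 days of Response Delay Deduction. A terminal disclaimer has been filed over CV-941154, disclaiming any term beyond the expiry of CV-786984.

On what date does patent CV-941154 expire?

February 27, 2029

Natural term of CV-941154:
  Base: filing + 19 years → 11 May 2029.
  Appellate Stay Credit: +452 days → 6 August 2030.
  Clinical Review Extension: 1880 days claimed exceeds the 1797-day cap, so +1797 days → 8 July 2035.
  Response Delay Deduction: −121 days → 9 March 2035.
Expiry of referenced patent CV-786984:
  Base: filing + 19 years → 27 February 2029.
Terminal disclaimer: CV-941154 expires on the earlier of 9 March 2035 and 27 February 2029.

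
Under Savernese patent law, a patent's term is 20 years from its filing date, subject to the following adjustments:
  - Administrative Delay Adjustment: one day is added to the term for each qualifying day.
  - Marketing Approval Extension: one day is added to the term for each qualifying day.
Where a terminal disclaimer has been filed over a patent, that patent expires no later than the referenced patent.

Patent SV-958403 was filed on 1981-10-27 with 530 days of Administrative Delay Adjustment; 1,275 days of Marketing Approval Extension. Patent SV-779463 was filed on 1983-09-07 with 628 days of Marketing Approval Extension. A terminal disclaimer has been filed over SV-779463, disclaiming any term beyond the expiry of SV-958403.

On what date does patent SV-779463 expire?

2005-05-27

Natural term of SV-779463:
  Base: filing + 20 years → 7 September 2003.
  Marketing Approval Extension: +628 days → 27 May 2005.
Expiry of referenced patent SV-958403:
  Base: filing + 20 years → 27 October 2001.
  Administrative Delay Adjustment: +530 days → 10 April 2003.
  Marketing Approval Extension: +1275 days → 6 October 2006.
Terminal disclaimer: SV-779463 expires on the earlier of 27 May 2005 and 6 October 2006.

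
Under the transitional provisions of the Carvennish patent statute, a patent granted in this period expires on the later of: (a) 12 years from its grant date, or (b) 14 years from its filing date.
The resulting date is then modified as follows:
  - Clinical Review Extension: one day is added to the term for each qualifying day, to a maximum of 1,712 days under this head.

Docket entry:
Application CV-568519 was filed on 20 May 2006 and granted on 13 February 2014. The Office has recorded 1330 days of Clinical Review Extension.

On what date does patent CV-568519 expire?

(a) grant + 12 years → 13 February 2026.
(b) filing + 14 years → 20 May 2020.
Later of the two: 13 February 2026.
Clinical Review Extension: 1330 days (within the 1712-day cap) → +1330 days → 5 October 2029.

October 5, 2029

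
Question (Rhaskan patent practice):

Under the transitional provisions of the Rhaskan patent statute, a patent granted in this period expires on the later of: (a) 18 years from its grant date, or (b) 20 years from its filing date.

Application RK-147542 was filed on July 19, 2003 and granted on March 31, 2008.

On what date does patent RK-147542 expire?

(a) grant + 18 years → 31 March 2026.
(b) filing + 20 years → 19 July 2023.
Later of the two: 31 March 2026.

March 31, 2026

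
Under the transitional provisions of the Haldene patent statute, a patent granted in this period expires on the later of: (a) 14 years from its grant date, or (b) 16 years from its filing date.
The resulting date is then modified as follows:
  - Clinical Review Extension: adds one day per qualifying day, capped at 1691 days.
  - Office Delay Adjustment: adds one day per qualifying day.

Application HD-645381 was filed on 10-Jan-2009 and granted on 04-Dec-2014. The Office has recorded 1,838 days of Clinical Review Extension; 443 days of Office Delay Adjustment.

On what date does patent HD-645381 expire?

October 8, 2034

(a) grant + 14 years → 4 December 2028.
(b) filing + 16 years → 10 January 2025.
Later of the two: 4 December 2028.
Clinical Review Extension: 1838 days claimed exceeds the 1691-day cap, so +1691 days → 22 July 2033.
Office Delay Adjustment: +443 days → 8 October 2034.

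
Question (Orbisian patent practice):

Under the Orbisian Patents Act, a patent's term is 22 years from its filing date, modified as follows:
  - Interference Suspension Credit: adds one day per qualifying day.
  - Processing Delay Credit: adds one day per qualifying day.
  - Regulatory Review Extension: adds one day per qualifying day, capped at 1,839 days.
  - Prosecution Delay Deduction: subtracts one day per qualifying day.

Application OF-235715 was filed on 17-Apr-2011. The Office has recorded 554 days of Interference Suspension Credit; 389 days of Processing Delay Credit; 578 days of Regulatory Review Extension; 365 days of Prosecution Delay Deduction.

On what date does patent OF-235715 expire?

Base term: filing date + 22 years → 17 April 2033.
Interference Suspension Credit: +554 days → 23 October 2034.
Processing Delay Credit: +389 days → 16 November 2035.
Regulatory Review Extension: 578 days (within the 1839-day cap) → +578 days → 16 June 2037.
Prosecution Delay Deduction: −365 days → 16 June 2036.

June 16, 2036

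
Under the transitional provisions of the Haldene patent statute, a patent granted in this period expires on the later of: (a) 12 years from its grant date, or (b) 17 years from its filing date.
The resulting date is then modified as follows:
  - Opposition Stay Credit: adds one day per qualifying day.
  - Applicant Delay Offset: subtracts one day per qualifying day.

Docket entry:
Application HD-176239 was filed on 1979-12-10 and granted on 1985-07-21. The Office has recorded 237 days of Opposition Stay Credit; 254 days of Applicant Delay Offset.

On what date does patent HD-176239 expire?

(a) grant + 12 years → 21 July 1997.
(b) filing + 17 years → 10 December 1996.
Later of the two: 21 July 1997.
Opposition Stay Credit: +237 days → 15 March 1998.
Applicant Delay Offset: −254 days → 4 July 1997.

July 4, 1997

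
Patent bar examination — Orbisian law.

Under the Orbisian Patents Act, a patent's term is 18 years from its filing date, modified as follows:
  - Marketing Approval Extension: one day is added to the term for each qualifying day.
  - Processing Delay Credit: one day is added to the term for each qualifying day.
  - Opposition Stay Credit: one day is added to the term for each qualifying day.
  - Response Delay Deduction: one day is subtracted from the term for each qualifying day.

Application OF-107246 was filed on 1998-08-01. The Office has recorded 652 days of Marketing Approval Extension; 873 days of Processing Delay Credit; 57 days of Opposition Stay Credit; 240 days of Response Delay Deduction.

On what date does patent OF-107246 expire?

Base term: filing date + 18 years → 1 August 2016.
Marketing Approval Extension: +652 days → 15 May 2018.
Processing Delay Credit: +873 days → 4 October 2020.
Opposition Stay Credit: +57 days → 30 November 2020.
Response Delay Deduction: −240 days → 4 April 2020.

April 4, 2020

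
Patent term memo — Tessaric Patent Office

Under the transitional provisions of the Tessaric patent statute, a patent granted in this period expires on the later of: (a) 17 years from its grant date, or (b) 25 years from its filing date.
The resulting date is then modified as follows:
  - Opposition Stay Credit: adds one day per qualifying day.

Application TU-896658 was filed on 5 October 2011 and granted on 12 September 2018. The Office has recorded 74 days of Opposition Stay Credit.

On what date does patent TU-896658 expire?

2036-12-18

(a) grant + 17 years → 12 September 2035.
(b) filing + 25 years → 5 October 2036.
Later of the two: 5 October 2036.
Opposition Stay Credit: +74 days → 18 December 2036.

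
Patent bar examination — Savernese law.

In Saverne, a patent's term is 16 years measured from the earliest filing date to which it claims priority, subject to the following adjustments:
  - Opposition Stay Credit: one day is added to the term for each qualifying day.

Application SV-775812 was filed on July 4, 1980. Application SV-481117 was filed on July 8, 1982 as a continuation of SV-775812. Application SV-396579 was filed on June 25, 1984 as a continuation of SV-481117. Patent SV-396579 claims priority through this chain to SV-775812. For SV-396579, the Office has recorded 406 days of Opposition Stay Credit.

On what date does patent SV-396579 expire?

Earliest priority filing: 4 July 1980.
Base term: 4 July 1980 + 16 years → 4 July 1996.
Opposition Stay Credit: +406 days → 14 August 1997.

1997-08-14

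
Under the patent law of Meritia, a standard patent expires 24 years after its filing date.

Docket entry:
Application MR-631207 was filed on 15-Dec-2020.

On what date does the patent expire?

December 15, 2044

Filing date + 24 years → 15 December 2044.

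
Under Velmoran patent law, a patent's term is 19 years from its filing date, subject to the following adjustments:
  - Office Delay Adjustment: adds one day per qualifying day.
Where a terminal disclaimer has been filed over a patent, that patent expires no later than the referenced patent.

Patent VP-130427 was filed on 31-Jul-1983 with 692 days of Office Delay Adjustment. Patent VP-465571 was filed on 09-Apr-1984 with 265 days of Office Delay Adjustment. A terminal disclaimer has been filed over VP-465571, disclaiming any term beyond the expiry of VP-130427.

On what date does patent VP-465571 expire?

2003-12-30

Natural term of VP-465571:
  Base: filing + 19 years → 9 April 2003.
  Office Delay Adjustment: +265 days → 30 December 2003.
Expiry of referenced patent VP-130427:
  Base: filing + 19 years → 31 July 2002.
  Office Delay Adjustment: +692 days → 22 June 2004.
Terminal disclaimer: VP-465571 expires on the earlier of 30 December 2003 and 22 June 2004.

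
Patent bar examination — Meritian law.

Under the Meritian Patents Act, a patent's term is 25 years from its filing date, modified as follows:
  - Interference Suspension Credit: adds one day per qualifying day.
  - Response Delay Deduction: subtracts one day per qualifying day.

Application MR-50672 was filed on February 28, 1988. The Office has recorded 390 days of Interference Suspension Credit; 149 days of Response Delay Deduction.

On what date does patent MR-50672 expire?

Base term: filing date + 25 years → 28 February 2013.
Interference Suspension Credit: +390 days → 25 March 2014.
Response Delay Deduction: −149 days → 27 October 2013.

2013-10-27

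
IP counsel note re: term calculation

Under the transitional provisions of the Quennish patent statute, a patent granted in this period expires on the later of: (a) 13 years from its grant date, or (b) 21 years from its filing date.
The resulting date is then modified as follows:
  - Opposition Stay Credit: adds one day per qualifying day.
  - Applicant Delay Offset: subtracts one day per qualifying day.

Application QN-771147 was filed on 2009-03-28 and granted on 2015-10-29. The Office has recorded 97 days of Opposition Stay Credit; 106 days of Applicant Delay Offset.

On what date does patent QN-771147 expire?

2030-03-19

(a) grant + 13 years → 29 October 2028.
(b) filing + 21 years → 28 March 2030.
Later of the two: 28 March 2030.
Opposition Stay Credit: +97 days → 3 July 2030.
Applicant Delay Offset: −106 days → 19 March 2030.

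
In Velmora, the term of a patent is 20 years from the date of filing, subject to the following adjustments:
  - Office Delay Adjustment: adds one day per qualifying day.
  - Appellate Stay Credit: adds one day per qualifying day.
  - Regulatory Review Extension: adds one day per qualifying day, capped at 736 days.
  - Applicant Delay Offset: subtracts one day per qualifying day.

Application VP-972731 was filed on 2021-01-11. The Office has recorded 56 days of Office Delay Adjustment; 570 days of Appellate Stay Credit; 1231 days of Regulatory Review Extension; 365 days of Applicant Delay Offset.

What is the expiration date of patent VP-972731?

Base term: filing date + 20 years → 11 January 2041.
Office Delay Adjustment: +56 days → 8 March 2041.
Appellate Stay Credit: +570 days → 29 September 2042.
Regulatory Review Extension: 1231 days claimed exceeds the 736-day cap, so +736 days → 4 October 2044.
Applicant Delay Offset: −365 days → 5 October 2043.

October 5, 2043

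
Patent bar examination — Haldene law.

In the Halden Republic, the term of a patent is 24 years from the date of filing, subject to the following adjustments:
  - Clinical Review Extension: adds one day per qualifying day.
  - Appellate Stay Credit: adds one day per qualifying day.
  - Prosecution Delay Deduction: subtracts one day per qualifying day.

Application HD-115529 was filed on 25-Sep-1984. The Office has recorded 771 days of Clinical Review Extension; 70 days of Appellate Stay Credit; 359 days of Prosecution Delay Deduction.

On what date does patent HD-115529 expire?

Base term: filing date + 24 years → 25 September 2008.
Clinical Review Extension: +771 days → 5 November 2010.
Appellate Stay Credit: +70 days → 14 January 2011.
Prosecution Delay Deduction: −359 days → 20 January 2010.

2010-01-20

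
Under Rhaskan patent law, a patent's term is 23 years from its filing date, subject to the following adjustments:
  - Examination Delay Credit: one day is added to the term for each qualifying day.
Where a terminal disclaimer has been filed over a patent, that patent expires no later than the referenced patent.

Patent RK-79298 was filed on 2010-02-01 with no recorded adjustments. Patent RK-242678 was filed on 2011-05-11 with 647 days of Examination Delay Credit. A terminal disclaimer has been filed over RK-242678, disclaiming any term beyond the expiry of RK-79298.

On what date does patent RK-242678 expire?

Natural term of RK-242678:
  Base: filing + 23 years → 11 May 2034.
  Examination Delay Credit: +647 days → 17 February 2036.
Expiry of referenced patent RK-79298:
  Base: filing + 23 years → 1 February 2033.
Terminal disclaimer: RK-242678 expires on the earlier of 17 February 2036 and 1 February 2033.

February 1, 2033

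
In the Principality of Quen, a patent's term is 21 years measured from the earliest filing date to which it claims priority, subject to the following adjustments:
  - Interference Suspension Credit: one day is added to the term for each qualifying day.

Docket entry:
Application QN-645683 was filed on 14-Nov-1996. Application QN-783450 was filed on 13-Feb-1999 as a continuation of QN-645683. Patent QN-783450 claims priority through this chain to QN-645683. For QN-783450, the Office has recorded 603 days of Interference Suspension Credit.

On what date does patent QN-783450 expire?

Earliest priority filing: 14 November 1996.
Base term: 14 November 1996 + 21 years → 14 November 2017.
Interference Suspension Credit: +603 days → 10 July 2019.

July 10, 2019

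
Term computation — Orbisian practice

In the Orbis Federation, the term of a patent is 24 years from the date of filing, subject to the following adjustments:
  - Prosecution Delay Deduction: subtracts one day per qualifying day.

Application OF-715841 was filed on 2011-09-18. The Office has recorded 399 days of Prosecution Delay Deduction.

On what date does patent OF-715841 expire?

2034-08-15

Base term: filing date + 24 years → 18 September 2035.
Prosecution Delay Deduction: −399 days → 15 August 2034.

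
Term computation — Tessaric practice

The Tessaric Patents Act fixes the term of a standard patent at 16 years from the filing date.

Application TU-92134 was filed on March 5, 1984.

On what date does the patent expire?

2000-03-05

Filing date + 16 years → 5 March 2000.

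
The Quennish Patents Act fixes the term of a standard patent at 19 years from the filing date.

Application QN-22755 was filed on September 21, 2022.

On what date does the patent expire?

September 21, 2041

Filing date + 19 years → 21 September 2041.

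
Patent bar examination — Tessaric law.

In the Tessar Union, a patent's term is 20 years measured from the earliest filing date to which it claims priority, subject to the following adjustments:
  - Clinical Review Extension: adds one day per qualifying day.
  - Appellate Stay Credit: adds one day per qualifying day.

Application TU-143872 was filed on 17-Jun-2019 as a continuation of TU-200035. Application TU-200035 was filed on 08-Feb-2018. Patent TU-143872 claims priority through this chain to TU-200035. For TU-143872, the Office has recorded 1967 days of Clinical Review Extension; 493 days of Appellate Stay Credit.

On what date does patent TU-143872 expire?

2044-11-03

Earliest priority filing: 8 February 2018.
Base term: 8 February 2018 + 20 years → 8 February 2038.
Clinical Review Extension: +1967 days → 29 June 2043.
Appellate Stay Credit: +493 days → 3 November 2044.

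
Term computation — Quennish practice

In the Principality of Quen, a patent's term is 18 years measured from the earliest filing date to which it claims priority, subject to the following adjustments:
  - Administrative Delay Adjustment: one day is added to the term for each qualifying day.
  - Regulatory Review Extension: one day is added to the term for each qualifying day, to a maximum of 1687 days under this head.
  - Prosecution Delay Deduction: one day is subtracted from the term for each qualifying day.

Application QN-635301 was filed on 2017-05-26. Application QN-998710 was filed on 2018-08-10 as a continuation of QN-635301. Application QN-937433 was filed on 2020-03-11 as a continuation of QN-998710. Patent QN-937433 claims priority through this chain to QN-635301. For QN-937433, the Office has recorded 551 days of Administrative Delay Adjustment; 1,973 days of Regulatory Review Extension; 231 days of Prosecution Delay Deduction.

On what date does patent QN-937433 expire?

Earliest priority filing: 26 May 2017.
Base term: 26 May 2017 + 18 years → 26 May 2035.
Administrative Delay Adjustment: +551 days → 27 November 2036.
Regulatory Review Extension: 1973 days claimed exceeds the 1687-day cap, so +1687 days → 11 July 2041.
Prosecution Delay Deduction: −231 days → 22 November 2040.

November 22, 2040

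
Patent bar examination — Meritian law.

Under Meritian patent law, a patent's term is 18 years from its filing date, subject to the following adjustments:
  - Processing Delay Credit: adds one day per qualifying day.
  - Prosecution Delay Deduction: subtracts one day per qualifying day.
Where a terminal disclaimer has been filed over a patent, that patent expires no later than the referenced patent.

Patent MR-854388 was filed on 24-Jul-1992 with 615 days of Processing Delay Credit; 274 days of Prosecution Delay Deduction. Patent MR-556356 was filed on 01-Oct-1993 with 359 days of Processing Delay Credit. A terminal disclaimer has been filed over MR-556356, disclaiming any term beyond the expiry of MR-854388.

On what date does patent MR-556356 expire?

Natural term of MR-556356:
  Base: filing + 18 years → 1 October 2011.
  Processing Delay Credit: +359 days → 24 September 2012.
Expiry of referenced patent MR-854388:
  Base: filing + 18 years → 24 July 2010.
  Processing Delay Credit: +615 days → 30 March 2012.
  Prosecution Delay Deduction: −274 days → 30 June 2011.
Terminal disclaimer: MR-556356 expires on the earlier of 24 September 2012 and 30 June 2011.

2011-06-30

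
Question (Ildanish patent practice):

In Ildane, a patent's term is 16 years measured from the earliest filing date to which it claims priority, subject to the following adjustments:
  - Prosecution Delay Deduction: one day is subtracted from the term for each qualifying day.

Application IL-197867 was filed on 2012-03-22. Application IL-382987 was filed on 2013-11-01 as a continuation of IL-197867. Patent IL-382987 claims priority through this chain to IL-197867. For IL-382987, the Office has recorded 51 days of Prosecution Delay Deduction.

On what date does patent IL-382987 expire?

2028-01-31

Earliest priority filing: 22 March 2012.
Base term: 22 March 2012 + 16 years → 22 March 2028.
Prosecution Delay Deduction: −51 days → 31 January 2028.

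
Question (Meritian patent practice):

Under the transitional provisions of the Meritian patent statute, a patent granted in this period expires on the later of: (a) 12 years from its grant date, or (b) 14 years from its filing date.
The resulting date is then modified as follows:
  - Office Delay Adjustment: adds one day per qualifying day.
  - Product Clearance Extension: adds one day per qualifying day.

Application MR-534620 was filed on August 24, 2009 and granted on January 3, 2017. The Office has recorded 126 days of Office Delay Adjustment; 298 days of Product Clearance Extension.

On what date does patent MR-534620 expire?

(a) grant + 12 years → 3 January 2029.
(b) filing + 14 years → 24 August 2023.
Later of the two: 3 January 2029.
Office Delay Adjustment: +126 days → 9 May 2029.
Product Clearance Extension: +298 days → 3 March 2030.

March 3, 2030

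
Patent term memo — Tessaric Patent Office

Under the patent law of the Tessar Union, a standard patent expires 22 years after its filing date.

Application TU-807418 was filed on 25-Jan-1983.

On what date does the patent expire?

Filing date + 22 years → 25 January 2005.

January 25, 2005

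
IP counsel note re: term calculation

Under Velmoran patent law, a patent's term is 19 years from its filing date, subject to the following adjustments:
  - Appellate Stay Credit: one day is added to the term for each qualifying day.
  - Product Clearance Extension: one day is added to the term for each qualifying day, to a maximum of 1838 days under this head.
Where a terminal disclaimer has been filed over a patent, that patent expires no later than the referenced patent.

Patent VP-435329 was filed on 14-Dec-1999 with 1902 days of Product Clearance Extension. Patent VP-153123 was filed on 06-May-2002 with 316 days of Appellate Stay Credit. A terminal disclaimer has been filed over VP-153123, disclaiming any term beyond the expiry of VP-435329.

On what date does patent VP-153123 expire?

Natural term of VP-153123:
  Base: filing + 19 years → 6 May 2021.
  Appellate Stay Credit: +316 days → 18 March 2022.
Expiry of referenced patent VP-435329:
  Base: filing + 19 years → 14 December 2018.
  Product Clearance Extension: 1902 days claimed exceeds the 1838-day cap, so +1838 days → 26 December 2023.
Terminal disclaimer: VP-153123 expires on the earlier of 18 March 2022 and 26 December 2023.

March 18, 2022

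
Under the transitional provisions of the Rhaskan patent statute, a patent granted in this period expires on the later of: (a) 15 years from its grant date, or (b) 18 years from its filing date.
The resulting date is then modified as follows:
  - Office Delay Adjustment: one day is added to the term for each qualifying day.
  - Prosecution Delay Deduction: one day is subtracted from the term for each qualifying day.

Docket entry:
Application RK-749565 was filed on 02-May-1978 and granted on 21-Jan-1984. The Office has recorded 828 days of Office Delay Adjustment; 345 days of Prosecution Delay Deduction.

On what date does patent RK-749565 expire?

(a) grant + 15 years → 21 January 1999.
(b) filing + 18 years → 2 May 1996.
Later of the two: 21 January 1999.
Office Delay Adjustment: +828 days → 28 April 2001.
Prosecution Delay Deduction: −345 days → 18 May 2000.

2000-05-18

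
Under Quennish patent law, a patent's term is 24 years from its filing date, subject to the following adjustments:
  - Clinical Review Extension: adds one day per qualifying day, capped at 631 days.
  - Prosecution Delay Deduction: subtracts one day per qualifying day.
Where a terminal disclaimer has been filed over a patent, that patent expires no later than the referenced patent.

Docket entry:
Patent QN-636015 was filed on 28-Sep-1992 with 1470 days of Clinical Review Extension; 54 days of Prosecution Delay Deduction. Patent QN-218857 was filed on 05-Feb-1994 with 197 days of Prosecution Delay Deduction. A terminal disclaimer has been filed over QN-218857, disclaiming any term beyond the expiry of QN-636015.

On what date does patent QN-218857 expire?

2017-07-23

Natural term of QN-218857:
  Base: filing + 24 years → 5 February 2018.
  Prosecution Delay Deduction: −197 days → 23 July 2017.
Expiry of referenced patent QN-636015:
  Base: filing + 24 years → 28 September 2016.
  Clinical Review Extension: 1470 days claimed exceeds the 631-day cap, so +631 days → 21 June 2018.
  Prosecution Delay Deduction: −54 days → 28 April 2018.
Terminal disclaimer: QN-218857 expires on the earlier of 23 July 2017 and 28 April 2018.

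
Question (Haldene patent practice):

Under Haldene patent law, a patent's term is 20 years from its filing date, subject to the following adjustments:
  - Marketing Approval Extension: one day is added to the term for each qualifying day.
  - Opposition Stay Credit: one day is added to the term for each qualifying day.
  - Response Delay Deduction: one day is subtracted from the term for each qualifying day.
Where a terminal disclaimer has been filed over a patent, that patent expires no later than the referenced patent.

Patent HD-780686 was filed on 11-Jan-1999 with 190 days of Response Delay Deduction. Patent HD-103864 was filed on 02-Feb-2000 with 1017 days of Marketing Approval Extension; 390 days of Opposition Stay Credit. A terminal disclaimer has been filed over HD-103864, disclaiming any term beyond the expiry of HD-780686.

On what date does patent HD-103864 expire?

Natural term of HD-103864:
  Base: filing + 20 years → 2 February 2020.
  Marketing Approval Extension: +1017 days → 15 November 2022.
  Opposition Stay Credit: +390 days → 10 December 2023.
Expiry of referenced patent HD-780686:
  Base: filing + 20 years → 11 January 2019.
  Response Delay Deduction: −190 days → 5 July 2018.
Terminal disclaimer: HD-103864 expires on the earlier of 10 December 2023 and 5 July 2018.

July 5, 2018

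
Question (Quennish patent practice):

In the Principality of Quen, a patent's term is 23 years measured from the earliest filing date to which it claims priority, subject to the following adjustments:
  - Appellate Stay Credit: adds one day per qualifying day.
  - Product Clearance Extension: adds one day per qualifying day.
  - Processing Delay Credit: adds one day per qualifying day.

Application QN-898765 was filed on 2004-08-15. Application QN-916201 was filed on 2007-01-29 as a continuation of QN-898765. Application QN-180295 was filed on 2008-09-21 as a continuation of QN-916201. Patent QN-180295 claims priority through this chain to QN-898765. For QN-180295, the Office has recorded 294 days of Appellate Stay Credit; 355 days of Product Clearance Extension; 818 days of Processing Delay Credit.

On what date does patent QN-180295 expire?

Earliest priority filing: 15 August 2004.
Base term: 15 August 2004 + 23 years → 15 August 2027.
Appellate Stay Credit: +294 days → 4 June 2028.
Product Clearance Extension: +355 days → 25 May 2029.
Processing Delay Credit: +818 days → 21 August 2031.

2031-08-21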